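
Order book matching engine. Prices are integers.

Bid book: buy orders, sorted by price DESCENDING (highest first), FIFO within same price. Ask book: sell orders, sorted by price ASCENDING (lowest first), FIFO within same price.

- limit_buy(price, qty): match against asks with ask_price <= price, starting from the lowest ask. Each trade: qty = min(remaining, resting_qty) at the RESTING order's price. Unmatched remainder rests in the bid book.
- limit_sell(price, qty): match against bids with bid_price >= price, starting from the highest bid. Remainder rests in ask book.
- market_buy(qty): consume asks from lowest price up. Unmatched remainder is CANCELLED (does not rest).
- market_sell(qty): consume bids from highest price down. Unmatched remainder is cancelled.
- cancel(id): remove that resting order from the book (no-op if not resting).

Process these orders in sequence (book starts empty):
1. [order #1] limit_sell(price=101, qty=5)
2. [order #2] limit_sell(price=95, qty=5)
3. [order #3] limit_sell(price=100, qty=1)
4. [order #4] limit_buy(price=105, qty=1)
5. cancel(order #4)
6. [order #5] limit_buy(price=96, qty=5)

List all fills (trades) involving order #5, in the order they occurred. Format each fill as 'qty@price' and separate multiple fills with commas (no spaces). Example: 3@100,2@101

Answer: 4@95

Derivation:
After op 1 [order #1] limit_sell(price=101, qty=5): fills=none; bids=[-] asks=[#1:5@101]
After op 2 [order #2] limit_sell(price=95, qty=5): fills=none; bids=[-] asks=[#2:5@95 #1:5@101]
After op 3 [order #3] limit_sell(price=100, qty=1): fills=none; bids=[-] asks=[#2:5@95 #3:1@100 #1:5@101]
After op 4 [order #4] limit_buy(price=105, qty=1): fills=#4x#2:1@95; bids=[-] asks=[#2:4@95 #3:1@100 #1:5@101]
After op 5 cancel(order #4): fills=none; bids=[-] asks=[#2:4@95 #3:1@100 #1:5@101]
After op 6 [order #5] limit_buy(price=96, qty=5): fills=#5x#2:4@95; bids=[#5:1@96] asks=[#3:1@100 #1:5@101]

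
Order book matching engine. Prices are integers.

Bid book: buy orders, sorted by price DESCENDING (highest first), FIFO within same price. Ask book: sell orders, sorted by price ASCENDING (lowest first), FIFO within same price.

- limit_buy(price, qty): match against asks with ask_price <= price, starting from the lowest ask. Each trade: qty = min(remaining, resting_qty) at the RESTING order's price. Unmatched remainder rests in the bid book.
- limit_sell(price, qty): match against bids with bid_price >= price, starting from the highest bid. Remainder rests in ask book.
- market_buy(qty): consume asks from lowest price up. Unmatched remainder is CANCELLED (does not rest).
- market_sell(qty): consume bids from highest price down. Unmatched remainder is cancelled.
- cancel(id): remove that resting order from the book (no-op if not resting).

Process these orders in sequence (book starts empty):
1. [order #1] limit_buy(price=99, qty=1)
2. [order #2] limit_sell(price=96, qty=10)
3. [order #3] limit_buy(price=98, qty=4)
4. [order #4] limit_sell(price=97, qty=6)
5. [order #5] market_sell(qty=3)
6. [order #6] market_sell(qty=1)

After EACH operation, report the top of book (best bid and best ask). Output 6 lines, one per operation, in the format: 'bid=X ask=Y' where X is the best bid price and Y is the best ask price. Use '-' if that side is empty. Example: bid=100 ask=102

After op 1 [order #1] limit_buy(price=99, qty=1): fills=none; bids=[#1:1@99] asks=[-]
After op 2 [order #2] limit_sell(price=96, qty=10): fills=#1x#2:1@99; bids=[-] asks=[#2:9@96]
After op 3 [order #3] limit_buy(price=98, qty=4): fills=#3x#2:4@96; bids=[-] asks=[#2:5@96]
After op 4 [order #4] limit_sell(price=97, qty=6): fills=none; bids=[-] asks=[#2:5@96 #4:6@97]
After op 5 [order #5] market_sell(qty=3): fills=none; bids=[-] asks=[#2:5@96 #4:6@97]
After op 6 [order #6] market_sell(qty=1): fills=none; bids=[-] asks=[#2:5@96 #4:6@97]

Answer: bid=99 ask=-
bid=- ask=96
bid=- ask=96
bid=- ask=96
bid=- ask=96
bid=- ask=96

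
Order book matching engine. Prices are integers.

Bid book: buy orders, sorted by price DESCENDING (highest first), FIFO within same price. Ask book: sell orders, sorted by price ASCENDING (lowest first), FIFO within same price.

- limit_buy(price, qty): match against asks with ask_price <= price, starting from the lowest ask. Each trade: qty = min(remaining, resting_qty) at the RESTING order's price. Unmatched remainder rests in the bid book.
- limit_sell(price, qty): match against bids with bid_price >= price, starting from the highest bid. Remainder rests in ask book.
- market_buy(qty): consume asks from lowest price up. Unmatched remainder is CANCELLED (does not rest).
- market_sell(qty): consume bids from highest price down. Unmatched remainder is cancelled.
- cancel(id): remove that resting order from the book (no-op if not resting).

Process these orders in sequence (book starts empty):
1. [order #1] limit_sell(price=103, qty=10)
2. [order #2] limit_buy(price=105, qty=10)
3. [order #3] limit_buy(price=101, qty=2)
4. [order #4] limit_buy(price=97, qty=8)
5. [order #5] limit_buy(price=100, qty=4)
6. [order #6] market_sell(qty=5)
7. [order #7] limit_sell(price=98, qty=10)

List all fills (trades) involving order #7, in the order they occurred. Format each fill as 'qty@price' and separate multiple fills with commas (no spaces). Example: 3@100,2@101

Answer: 1@100

Derivation:
After op 1 [order #1] limit_sell(price=103, qty=10): fills=none; bids=[-] asks=[#1:10@103]
After op 2 [order #2] limit_buy(price=105, qty=10): fills=#2x#1:10@103; bids=[-] asks=[-]
After op 3 [order #3] limit_buy(price=101, qty=2): fills=none; bids=[#3:2@101] asks=[-]
After op 4 [order #4] limit_buy(price=97, qty=8): fills=none; bids=[#3:2@101 #4:8@97] asks=[-]
After op 5 [order #5] limit_buy(price=100, qty=4): fills=none; bids=[#3:2@101 #5:4@100 #4:8@97] asks=[-]
After op 6 [order #6] market_sell(qty=5): fills=#3x#6:2@101 #5x#6:3@100; bids=[#5:1@100 #4:8@97] asks=[-]
After op 7 [order #7] limit_sell(price=98, qty=10): fills=#5x#7:1@100; bids=[#4:8@97] asks=[#7:9@98]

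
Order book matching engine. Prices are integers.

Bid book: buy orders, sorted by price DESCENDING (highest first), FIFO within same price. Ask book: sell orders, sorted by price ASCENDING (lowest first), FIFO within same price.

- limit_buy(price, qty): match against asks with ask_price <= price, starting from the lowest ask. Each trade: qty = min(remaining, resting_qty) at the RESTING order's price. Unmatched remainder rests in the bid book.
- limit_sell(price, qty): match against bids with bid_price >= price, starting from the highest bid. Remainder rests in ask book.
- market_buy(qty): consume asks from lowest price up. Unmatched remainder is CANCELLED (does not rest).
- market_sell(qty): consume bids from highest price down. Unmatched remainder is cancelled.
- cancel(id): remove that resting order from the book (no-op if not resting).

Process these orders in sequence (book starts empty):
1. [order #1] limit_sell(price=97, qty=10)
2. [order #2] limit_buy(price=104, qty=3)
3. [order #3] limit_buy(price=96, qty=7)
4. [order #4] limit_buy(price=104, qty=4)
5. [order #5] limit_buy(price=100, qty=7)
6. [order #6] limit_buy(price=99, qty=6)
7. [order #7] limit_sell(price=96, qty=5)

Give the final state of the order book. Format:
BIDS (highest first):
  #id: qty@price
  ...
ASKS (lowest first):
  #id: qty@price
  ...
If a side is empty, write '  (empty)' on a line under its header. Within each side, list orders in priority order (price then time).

After op 1 [order #1] limit_sell(price=97, qty=10): fills=none; bids=[-] asks=[#1:10@97]
After op 2 [order #2] limit_buy(price=104, qty=3): fills=#2x#1:3@97; bids=[-] asks=[#1:7@97]
After op 3 [order #3] limit_buy(price=96, qty=7): fills=none; bids=[#3:7@96] asks=[#1:7@97]
After op 4 [order #4] limit_buy(price=104, qty=4): fills=#4x#1:4@97; bids=[#3:7@96] asks=[#1:3@97]
After op 5 [order #5] limit_buy(price=100, qty=7): fills=#5x#1:3@97; bids=[#5:4@100 #3:7@96] asks=[-]
After op 6 [order #6] limit_buy(price=99, qty=6): fills=none; bids=[#5:4@100 #6:6@99 #3:7@96] asks=[-]
After op 7 [order #7] limit_sell(price=96, qty=5): fills=#5x#7:4@100 #6x#7:1@99; bids=[#6:5@99 #3:7@96] asks=[-]

Answer: BIDS (highest first):
  #6: 5@99
  #3: 7@96
ASKS (lowest first):
  (empty)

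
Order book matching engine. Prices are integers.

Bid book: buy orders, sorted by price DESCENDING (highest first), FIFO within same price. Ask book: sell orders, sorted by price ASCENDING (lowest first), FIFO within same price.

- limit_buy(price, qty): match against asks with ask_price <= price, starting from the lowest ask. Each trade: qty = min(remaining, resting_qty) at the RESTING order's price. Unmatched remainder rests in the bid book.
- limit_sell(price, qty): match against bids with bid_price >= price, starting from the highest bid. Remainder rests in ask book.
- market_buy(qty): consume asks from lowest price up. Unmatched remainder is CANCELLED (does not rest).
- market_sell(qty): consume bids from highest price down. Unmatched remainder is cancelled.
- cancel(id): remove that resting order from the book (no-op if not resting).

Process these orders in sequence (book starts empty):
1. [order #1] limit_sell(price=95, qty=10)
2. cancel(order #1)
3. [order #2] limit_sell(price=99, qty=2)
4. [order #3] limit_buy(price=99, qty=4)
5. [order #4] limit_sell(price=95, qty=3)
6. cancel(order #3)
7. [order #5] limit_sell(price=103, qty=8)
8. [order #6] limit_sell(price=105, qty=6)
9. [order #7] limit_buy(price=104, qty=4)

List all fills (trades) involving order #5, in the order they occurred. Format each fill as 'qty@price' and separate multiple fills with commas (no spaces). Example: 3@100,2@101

Answer: 3@103

Derivation:
After op 1 [order #1] limit_sell(price=95, qty=10): fills=none; bids=[-] asks=[#1:10@95]
After op 2 cancel(order #1): fills=none; bids=[-] asks=[-]
After op 3 [order #2] limit_sell(price=99, qty=2): fills=none; bids=[-] asks=[#2:2@99]
After op 4 [order #3] limit_buy(price=99, qty=4): fills=#3x#2:2@99; bids=[#3:2@99] asks=[-]
After op 5 [order #4] limit_sell(price=95, qty=3): fills=#3x#4:2@99; bids=[-] asks=[#4:1@95]
After op 6 cancel(order #3): fills=none; bids=[-] asks=[#4:1@95]
After op 7 [order #5] limit_sell(price=103, qty=8): fills=none; bids=[-] asks=[#4:1@95 #5:8@103]
After op 8 [order #6] limit_sell(price=105, qty=6): fills=none; bids=[-] asks=[#4:1@95 #5:8@103 #6:6@105]
After op 9 [order #7] limit_buy(price=104, qty=4): fills=#7x#4:1@95 #7x#5:3@103; bids=[-] asks=[#5:5@103 #6:6@105]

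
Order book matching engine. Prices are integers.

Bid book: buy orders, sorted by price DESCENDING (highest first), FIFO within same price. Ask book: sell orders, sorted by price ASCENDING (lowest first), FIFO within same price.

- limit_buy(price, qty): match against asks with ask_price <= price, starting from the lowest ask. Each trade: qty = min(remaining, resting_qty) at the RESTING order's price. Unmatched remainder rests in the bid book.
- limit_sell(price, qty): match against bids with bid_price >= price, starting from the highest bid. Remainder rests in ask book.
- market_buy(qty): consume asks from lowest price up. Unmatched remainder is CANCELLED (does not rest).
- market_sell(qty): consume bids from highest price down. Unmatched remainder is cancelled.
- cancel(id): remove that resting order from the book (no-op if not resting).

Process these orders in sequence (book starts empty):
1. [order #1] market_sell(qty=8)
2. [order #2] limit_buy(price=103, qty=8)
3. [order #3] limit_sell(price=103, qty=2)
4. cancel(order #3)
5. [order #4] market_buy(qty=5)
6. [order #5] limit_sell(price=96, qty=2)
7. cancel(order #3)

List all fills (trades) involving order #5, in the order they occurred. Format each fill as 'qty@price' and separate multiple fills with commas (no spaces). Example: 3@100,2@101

Answer: 2@103

Derivation:
After op 1 [order #1] market_sell(qty=8): fills=none; bids=[-] asks=[-]
After op 2 [order #2] limit_buy(price=103, qty=8): fills=none; bids=[#2:8@103] asks=[-]
After op 3 [order #3] limit_sell(price=103, qty=2): fills=#2x#3:2@103; bids=[#2:6@103] asks=[-]
After op 4 cancel(order #3): fills=none; bids=[#2:6@103] asks=[-]
After op 5 [order #4] market_buy(qty=5): fills=none; bids=[#2:6@103] asks=[-]
After op 6 [order #5] limit_sell(price=96, qty=2): fills=#2x#5:2@103; bids=[#2:4@103] asks=[-]
After op 7 cancel(order #3): fills=none; bids=[#2:4@103] asks=[-]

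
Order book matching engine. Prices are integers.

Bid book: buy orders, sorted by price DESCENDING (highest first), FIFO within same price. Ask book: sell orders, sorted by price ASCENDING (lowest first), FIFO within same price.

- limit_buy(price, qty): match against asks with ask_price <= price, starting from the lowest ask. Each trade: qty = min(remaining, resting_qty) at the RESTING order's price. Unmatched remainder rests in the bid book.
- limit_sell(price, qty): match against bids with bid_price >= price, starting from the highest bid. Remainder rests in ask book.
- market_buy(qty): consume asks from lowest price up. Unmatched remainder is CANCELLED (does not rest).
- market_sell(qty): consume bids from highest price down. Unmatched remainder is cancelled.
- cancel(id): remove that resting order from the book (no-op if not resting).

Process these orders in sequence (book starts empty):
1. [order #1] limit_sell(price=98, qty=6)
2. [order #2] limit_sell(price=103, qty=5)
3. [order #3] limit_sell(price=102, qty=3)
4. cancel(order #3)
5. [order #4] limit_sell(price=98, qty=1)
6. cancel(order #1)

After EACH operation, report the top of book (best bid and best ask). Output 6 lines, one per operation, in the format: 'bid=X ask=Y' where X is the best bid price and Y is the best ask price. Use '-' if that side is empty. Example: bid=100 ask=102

After op 1 [order #1] limit_sell(price=98, qty=6): fills=none; bids=[-] asks=[#1:6@98]
After op 2 [order #2] limit_sell(price=103, qty=5): fills=none; bids=[-] asks=[#1:6@98 #2:5@103]
After op 3 [order #3] limit_sell(price=102, qty=3): fills=none; bids=[-] asks=[#1:6@98 #3:3@102 #2:5@103]
After op 4 cancel(order #3): fills=none; bids=[-] asks=[#1:6@98 #2:5@103]
After op 5 [order #4] limit_sell(price=98, qty=1): fills=none; bids=[-] asks=[#1:6@98 #4:1@98 #2:5@103]
After op 6 cancel(order #1): fills=none; bids=[-] asks=[#4:1@98 #2:5@103]

Answer: bid=- ask=98
bid=- ask=98
bid=- ask=98
bid=- ask=98
bid=- ask=98
bid=- ask=98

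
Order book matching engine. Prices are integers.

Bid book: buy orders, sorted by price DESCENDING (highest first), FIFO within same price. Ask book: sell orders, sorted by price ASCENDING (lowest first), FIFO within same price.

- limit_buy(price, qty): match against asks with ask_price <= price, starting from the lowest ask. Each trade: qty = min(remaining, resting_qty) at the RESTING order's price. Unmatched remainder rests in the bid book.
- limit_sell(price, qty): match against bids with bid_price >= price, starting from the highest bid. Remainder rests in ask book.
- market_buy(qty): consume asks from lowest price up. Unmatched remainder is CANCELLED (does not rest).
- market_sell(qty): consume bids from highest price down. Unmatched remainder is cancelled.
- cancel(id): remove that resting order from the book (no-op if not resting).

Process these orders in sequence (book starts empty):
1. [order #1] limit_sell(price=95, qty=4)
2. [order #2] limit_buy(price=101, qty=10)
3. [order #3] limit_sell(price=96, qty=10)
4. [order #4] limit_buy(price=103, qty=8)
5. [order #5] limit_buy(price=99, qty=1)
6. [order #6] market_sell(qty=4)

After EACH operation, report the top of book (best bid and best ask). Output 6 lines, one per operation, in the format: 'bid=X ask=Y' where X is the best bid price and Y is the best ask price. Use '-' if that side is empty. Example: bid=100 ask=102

Answer: bid=- ask=95
bid=101 ask=-
bid=- ask=96
bid=103 ask=-
bid=103 ask=-
bid=99 ask=-

Derivation:
After op 1 [order #1] limit_sell(price=95, qty=4): fills=none; bids=[-] asks=[#1:4@95]
After op 2 [order #2] limit_buy(price=101, qty=10): fills=#2x#1:4@95; bids=[#2:6@101] asks=[-]
After op 3 [order #3] limit_sell(price=96, qty=10): fills=#2x#3:6@101; bids=[-] asks=[#3:4@96]
After op 4 [order #4] limit_buy(price=103, qty=8): fills=#4x#3:4@96; bids=[#4:4@103] asks=[-]
After op 5 [order #5] limit_buy(price=99, qty=1): fills=none; bids=[#4:4@103 #5:1@99] asks=[-]
After op 6 [order #6] market_sell(qty=4): fills=#4x#6:4@103; bids=[#5:1@99] asks=[-]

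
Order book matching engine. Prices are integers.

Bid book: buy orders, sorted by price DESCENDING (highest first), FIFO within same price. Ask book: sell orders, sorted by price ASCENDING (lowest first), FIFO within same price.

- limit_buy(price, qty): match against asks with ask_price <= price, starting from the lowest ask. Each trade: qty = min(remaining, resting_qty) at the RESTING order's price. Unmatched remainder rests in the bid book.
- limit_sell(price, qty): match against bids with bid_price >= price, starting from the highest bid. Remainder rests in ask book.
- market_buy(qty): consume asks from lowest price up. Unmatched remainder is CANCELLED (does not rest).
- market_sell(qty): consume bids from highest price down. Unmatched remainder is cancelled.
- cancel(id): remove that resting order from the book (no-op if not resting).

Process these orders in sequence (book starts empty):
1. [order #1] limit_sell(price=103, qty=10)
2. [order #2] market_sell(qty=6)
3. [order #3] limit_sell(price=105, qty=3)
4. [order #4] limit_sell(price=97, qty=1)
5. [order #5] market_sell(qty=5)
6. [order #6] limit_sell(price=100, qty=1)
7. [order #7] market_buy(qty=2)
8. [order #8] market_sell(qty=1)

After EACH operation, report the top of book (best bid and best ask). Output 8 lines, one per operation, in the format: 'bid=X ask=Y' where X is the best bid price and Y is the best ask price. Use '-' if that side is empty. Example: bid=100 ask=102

Answer: bid=- ask=103
bid=- ask=103
bid=- ask=103
bid=- ask=97
bid=- ask=97
bid=- ask=97
bid=- ask=103
bid=- ask=103

Derivation:
After op 1 [order #1] limit_sell(price=103, qty=10): fills=none; bids=[-] asks=[#1:10@103]
After op 2 [order #2] market_sell(qty=6): fills=none; bids=[-] asks=[#1:10@103]
After op 3 [order #3] limit_sell(price=105, qty=3): fills=none; bids=[-] asks=[#1:10@103 #3:3@105]
After op 4 [order #4] limit_sell(price=97, qty=1): fills=none; bids=[-] asks=[#4:1@97 #1:10@103 #3:3@105]
After op 5 [order #5] market_sell(qty=5): fills=none; bids=[-] asks=[#4:1@97 #1:10@103 #3:3@105]
After op 6 [order #6] limit_sell(price=100, qty=1): fills=none; bids=[-] asks=[#4:1@97 #6:1@100 #1:10@103 #3:3@105]
After op 7 [order #7] market_buy(qty=2): fills=#7x#4:1@97 #7x#6:1@100; bids=[-] asks=[#1:10@103 #3:3@105]
After op 8 [order #8] market_sell(qty=1): fills=none; bids=[-] asks=[#1:10@103 #3:3@105]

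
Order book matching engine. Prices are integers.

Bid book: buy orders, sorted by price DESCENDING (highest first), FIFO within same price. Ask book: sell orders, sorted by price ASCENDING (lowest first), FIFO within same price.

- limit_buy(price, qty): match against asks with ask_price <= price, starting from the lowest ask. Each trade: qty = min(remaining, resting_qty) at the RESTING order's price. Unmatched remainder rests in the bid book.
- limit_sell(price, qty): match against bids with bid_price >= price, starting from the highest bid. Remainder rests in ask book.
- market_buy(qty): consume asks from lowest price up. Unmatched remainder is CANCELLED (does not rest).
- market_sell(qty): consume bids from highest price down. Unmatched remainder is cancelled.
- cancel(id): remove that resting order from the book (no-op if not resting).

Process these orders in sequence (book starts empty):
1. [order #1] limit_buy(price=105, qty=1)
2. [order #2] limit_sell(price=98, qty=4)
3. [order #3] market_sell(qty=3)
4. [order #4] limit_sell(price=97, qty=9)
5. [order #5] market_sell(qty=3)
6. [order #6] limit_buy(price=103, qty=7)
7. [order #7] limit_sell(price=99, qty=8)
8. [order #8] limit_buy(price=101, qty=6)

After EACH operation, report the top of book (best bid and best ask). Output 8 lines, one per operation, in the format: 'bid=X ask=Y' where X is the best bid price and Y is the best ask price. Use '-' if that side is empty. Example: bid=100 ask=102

Answer: bid=105 ask=-
bid=- ask=98
bid=- ask=98
bid=- ask=97
bid=- ask=97
bid=- ask=97
bid=- ask=97
bid=- ask=99

Derivation:
After op 1 [order #1] limit_buy(price=105, qty=1): fills=none; bids=[#1:1@105] asks=[-]
After op 2 [order #2] limit_sell(price=98, qty=4): fills=#1x#2:1@105; bids=[-] asks=[#2:3@98]
After op 3 [order #3] market_sell(qty=3): fills=none; bids=[-] asks=[#2:3@98]
After op 4 [order #4] limit_sell(price=97, qty=9): fills=none; bids=[-] asks=[#4:9@97 #2:3@98]
After op 5 [order #5] market_sell(qty=3): fills=none; bids=[-] asks=[#4:9@97 #2:3@98]
After op 6 [order #6] limit_buy(price=103, qty=7): fills=#6x#4:7@97; bids=[-] asks=[#4:2@97 #2:3@98]
After op 7 [order #7] limit_sell(price=99, qty=8): fills=none; bids=[-] asks=[#4:2@97 #2:3@98 #7:8@99]
After op 8 [order #8] limit_buy(price=101, qty=6): fills=#8x#4:2@97 #8x#2:3@98 #8x#7:1@99; bids=[-] asks=[#7:7@99]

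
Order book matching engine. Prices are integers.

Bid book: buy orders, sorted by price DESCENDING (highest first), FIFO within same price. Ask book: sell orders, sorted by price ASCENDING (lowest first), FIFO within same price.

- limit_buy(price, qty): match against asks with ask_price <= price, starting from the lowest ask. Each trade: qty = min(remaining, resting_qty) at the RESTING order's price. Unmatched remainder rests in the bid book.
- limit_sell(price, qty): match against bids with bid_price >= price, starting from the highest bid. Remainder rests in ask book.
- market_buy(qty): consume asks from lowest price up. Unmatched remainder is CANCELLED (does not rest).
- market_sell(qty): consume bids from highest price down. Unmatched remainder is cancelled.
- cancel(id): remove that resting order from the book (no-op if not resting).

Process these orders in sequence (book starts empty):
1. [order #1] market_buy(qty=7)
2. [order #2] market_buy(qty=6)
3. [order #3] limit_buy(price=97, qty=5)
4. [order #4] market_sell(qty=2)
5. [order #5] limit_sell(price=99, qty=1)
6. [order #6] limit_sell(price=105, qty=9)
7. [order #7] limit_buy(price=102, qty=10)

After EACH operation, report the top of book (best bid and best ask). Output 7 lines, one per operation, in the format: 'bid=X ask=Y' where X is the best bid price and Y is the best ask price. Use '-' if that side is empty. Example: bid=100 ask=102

Answer: bid=- ask=-
bid=- ask=-
bid=97 ask=-
bid=97 ask=-
bid=97 ask=99
bid=97 ask=99
bid=102 ask=105

Derivation:
After op 1 [order #1] market_buy(qty=7): fills=none; bids=[-] asks=[-]
After op 2 [order #2] market_buy(qty=6): fills=none; bids=[-] asks=[-]
After op 3 [order #3] limit_buy(price=97, qty=5): fills=none; bids=[#3:5@97] asks=[-]
After op 4 [order #4] market_sell(qty=2): fills=#3x#4:2@97; bids=[#3:3@97] asks=[-]
After op 5 [order #5] limit_sell(price=99, qty=1): fills=none; bids=[#3:3@97] asks=[#5:1@99]
After op 6 [order #6] limit_sell(price=105, qty=9): fills=none; bids=[#3:3@97] asks=[#5:1@99 #6:9@105]
After op 7 [order #7] limit_buy(price=102, qty=10): fills=#7x#5:1@99; bids=[#7:9@102 #3:3@97] asks=[#6:9@105]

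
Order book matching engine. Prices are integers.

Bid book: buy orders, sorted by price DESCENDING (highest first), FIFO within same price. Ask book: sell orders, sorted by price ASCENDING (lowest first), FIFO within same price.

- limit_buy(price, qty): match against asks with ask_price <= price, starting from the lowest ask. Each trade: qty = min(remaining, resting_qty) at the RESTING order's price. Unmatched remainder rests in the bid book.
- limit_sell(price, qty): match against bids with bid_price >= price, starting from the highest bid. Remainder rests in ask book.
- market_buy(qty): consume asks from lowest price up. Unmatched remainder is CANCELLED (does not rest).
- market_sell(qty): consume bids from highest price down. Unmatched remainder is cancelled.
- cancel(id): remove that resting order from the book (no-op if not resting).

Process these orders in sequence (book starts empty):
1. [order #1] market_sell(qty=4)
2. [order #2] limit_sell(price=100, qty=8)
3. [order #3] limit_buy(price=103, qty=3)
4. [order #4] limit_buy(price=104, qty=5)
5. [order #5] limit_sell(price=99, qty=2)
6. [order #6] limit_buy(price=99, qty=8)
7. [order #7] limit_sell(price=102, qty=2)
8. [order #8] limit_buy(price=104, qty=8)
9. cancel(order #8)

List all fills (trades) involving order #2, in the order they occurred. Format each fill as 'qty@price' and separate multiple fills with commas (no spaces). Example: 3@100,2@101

Answer: 3@100,5@100

Derivation:
After op 1 [order #1] market_sell(qty=4): fills=none; bids=[-] asks=[-]
After op 2 [order #2] limit_sell(price=100, qty=8): fills=none; bids=[-] asks=[#2:8@100]
After op 3 [order #3] limit_buy(price=103, qty=3): fills=#3x#2:3@100; bids=[-] asks=[#2:5@100]
After op 4 [order #4] limit_buy(price=104, qty=5): fills=#4x#2:5@100; bids=[-] asks=[-]
After op 5 [order #5] limit_sell(price=99, qty=2): fills=none; bids=[-] asks=[#5:2@99]
After op 6 [order #6] limit_buy(price=99, qty=8): fills=#6x#5:2@99; bids=[#6:6@99] asks=[-]
After op 7 [order #7] limit_sell(price=102, qty=2): fills=none; bids=[#6:6@99] asks=[#7:2@102]
After op 8 [order #8] limit_buy(price=104, qty=8): fills=#8x#7:2@102; bids=[#8:6@104 #6:6@99] asks=[-]
After op 9 cancel(order #8): fills=none; bids=[#6:6@99] asks=[-]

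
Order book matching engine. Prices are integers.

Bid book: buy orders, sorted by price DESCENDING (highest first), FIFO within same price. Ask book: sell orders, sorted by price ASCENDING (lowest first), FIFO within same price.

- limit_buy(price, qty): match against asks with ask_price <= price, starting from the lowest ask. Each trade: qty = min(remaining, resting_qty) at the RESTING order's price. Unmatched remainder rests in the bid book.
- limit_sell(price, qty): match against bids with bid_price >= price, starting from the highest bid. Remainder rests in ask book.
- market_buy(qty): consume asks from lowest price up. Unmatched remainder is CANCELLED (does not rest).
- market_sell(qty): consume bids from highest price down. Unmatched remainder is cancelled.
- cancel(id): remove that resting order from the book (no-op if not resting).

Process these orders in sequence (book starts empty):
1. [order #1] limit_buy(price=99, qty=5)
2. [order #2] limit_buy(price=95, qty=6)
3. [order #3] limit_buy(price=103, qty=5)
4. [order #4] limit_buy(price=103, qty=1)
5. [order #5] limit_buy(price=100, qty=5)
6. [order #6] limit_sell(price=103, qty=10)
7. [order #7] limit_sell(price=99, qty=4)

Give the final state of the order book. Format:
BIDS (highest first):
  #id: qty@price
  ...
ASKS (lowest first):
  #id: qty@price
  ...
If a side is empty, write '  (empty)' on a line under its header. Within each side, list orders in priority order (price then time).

After op 1 [order #1] limit_buy(price=99, qty=5): fills=none; bids=[#1:5@99] asks=[-]
After op 2 [order #2] limit_buy(price=95, qty=6): fills=none; bids=[#1:5@99 #2:6@95] asks=[-]
After op 3 [order #3] limit_buy(price=103, qty=5): fills=none; bids=[#3:5@103 #1:5@99 #2:6@95] asks=[-]
After op 4 [order #4] limit_buy(price=103, qty=1): fills=none; bids=[#3:5@103 #4:1@103 #1:5@99 #2:6@95] asks=[-]
After op 5 [order #5] limit_buy(price=100, qty=5): fills=none; bids=[#3:5@103 #4:1@103 #5:5@100 #1:5@99 #2:6@95] asks=[-]
After op 6 [order #6] limit_sell(price=103, qty=10): fills=#3x#6:5@103 #4x#6:1@103; bids=[#5:5@100 #1:5@99 #2:6@95] asks=[#6:4@103]
After op 7 [order #7] limit_sell(price=99, qty=4): fills=#5x#7:4@100; bids=[#5:1@100 #1:5@99 #2:6@95] asks=[#6:4@103]

Answer: BIDS (highest first):
  #5: 1@100
  #1: 5@99
  #2: 6@95
ASKS (lowest first):
  #6: 4@103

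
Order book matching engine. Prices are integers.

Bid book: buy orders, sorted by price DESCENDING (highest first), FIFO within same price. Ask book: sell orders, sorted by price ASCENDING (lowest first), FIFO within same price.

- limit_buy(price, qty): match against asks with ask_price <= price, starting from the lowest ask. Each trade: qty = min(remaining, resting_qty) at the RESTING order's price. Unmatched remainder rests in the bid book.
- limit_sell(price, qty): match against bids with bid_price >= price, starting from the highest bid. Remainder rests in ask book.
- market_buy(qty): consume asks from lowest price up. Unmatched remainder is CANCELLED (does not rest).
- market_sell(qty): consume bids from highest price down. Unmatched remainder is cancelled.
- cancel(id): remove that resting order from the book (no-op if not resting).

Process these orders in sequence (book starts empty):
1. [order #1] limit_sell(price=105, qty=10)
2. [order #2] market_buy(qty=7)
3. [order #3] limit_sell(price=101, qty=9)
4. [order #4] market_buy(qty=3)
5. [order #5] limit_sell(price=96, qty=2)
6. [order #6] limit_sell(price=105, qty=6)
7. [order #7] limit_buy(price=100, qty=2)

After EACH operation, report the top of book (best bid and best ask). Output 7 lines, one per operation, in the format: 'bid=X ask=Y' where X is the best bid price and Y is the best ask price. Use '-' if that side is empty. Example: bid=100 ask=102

Answer: bid=- ask=105
bid=- ask=105
bid=- ask=101
bid=- ask=101
bid=- ask=96
bid=- ask=96
bid=- ask=101

Derivation:
After op 1 [order #1] limit_sell(price=105, qty=10): fills=none; bids=[-] asks=[#1:10@105]
After op 2 [order #2] market_buy(qty=7): fills=#2x#1:7@105; bids=[-] asks=[#1:3@105]
After op 3 [order #3] limit_sell(price=101, qty=9): fills=none; bids=[-] asks=[#3:9@101 #1:3@105]
After op 4 [order #4] market_buy(qty=3): fills=#4x#3:3@101; bids=[-] asks=[#3:6@101 #1:3@105]
After op 5 [order #5] limit_sell(price=96, qty=2): fills=none; bids=[-] asks=[#5:2@96 #3:6@101 #1:3@105]
After op 6 [order #6] limit_sell(price=105, qty=6): fills=none; bids=[-] asks=[#5:2@96 #3:6@101 #1:3@105 #6:6@105]
After op 7 [order #7] limit_buy(price=100, qty=2): fills=#7x#5:2@96; bids=[-] asks=[#3:6@101 #1:3@105 #6:6@105]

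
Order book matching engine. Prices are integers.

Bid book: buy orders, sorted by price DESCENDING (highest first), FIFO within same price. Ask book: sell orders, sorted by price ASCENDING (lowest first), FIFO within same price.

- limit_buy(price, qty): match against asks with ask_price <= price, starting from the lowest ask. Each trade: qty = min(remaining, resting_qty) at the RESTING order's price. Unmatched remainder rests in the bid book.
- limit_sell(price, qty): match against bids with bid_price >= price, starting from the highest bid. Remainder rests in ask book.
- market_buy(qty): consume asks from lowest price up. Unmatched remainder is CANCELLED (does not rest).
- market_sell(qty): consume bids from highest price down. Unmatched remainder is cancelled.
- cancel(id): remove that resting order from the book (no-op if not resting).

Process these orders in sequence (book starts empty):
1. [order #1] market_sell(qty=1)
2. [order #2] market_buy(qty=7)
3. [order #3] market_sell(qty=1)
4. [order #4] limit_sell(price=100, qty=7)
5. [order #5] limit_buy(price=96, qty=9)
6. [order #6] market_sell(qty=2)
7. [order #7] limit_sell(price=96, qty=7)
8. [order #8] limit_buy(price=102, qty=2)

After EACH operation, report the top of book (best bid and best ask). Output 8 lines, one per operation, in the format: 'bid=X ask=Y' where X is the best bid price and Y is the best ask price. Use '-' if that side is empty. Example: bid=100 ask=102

Answer: bid=- ask=-
bid=- ask=-
bid=- ask=-
bid=- ask=100
bid=96 ask=100
bid=96 ask=100
bid=- ask=100
bid=- ask=100

Derivation:
After op 1 [order #1] market_sell(qty=1): fills=none; bids=[-] asks=[-]
After op 2 [order #2] market_buy(qty=7): fills=none; bids=[-] asks=[-]
After op 3 [order #3] market_sell(qty=1): fills=none; bids=[-] asks=[-]
After op 4 [order #4] limit_sell(price=100, qty=7): fills=none; bids=[-] asks=[#4:7@100]
After op 5 [order #5] limit_buy(price=96, qty=9): fills=none; bids=[#5:9@96] asks=[#4:7@100]
After op 6 [order #6] market_sell(qty=2): fills=#5x#6:2@96; bids=[#5:7@96] asks=[#4:7@100]
After op 7 [order #7] limit_sell(price=96, qty=7): fills=#5x#7:7@96; bids=[-] asks=[#4:7@100]
After op 8 [order #8] limit_buy(price=102, qty=2): fills=#8x#4:2@100; bids=[-] asks=[#4:5@100]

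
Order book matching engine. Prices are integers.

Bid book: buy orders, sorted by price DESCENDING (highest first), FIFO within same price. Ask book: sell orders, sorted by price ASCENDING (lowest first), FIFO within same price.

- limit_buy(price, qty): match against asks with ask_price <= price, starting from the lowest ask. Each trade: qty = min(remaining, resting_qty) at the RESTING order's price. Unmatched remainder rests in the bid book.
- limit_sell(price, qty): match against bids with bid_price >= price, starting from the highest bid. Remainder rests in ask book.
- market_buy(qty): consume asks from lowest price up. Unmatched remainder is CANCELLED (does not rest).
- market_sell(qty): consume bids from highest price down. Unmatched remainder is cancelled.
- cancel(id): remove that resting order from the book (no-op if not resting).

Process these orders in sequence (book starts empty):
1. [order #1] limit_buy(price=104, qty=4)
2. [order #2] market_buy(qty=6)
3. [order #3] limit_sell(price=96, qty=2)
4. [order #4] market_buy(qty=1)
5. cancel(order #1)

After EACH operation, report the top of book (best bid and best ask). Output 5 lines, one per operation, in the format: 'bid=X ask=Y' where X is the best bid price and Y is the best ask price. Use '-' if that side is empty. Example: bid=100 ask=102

Answer: bid=104 ask=-
bid=104 ask=-
bid=104 ask=-
bid=104 ask=-
bid=- ask=-

Derivation:
After op 1 [order #1] limit_buy(price=104, qty=4): fills=none; bids=[#1:4@104] asks=[-]
After op 2 [order #2] market_buy(qty=6): fills=none; bids=[#1:4@104] asks=[-]
After op 3 [order #3] limit_sell(price=96, qty=2): fills=#1x#3:2@104; bids=[#1:2@104] asks=[-]
After op 4 [order #4] market_buy(qty=1): fills=none; bids=[#1:2@104] asks=[-]
After op 5 cancel(order #1): fills=none; bids=[-] asks=[-]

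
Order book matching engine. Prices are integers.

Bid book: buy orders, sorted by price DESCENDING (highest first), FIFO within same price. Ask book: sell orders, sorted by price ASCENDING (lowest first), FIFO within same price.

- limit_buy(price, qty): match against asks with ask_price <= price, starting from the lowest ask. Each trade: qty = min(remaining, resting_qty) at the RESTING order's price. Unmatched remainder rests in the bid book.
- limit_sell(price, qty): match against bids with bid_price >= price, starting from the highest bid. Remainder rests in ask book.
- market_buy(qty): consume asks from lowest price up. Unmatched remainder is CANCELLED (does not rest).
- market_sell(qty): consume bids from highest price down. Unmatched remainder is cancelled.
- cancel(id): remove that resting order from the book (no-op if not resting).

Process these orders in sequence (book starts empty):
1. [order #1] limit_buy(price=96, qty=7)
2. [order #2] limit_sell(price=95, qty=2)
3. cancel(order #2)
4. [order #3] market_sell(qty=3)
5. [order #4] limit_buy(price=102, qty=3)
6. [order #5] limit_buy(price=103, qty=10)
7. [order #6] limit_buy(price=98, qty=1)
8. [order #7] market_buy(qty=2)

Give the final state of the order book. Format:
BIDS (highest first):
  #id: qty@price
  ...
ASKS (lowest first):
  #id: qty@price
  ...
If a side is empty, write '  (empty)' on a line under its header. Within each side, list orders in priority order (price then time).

Answer: BIDS (highest first):
  #5: 10@103
  #4: 3@102
  #6: 1@98
  #1: 2@96
ASKS (lowest first):
  (empty)

Derivation:
After op 1 [order #1] limit_buy(price=96, qty=7): fills=none; bids=[#1:7@96] asks=[-]
After op 2 [order #2] limit_sell(price=95, qty=2): fills=#1x#2:2@96; bids=[#1:5@96] asks=[-]
After op 3 cancel(order #2): fills=none; bids=[#1:5@96] asks=[-]
After op 4 [order #3] market_sell(qty=3): fills=#1x#3:3@96; bids=[#1:2@96] asks=[-]
After op 5 [order #4] limit_buy(price=102, qty=3): fills=none; bids=[#4:3@102 #1:2@96] asks=[-]
After op 6 [order #5] limit_buy(price=103, qty=10): fills=none; bids=[#5:10@103 #4:3@102 #1:2@96] asks=[-]
After op 7 [order #6] limit_buy(price=98, qty=1): fills=none; bids=[#5:10@103 #4:3@102 #6:1@98 #1:2@96] asks=[-]
After op 8 [order #7] market_buy(qty=2): fills=none; bids=[#5:10@103 #4:3@102 #6:1@98 #1:2@96] asks=[-]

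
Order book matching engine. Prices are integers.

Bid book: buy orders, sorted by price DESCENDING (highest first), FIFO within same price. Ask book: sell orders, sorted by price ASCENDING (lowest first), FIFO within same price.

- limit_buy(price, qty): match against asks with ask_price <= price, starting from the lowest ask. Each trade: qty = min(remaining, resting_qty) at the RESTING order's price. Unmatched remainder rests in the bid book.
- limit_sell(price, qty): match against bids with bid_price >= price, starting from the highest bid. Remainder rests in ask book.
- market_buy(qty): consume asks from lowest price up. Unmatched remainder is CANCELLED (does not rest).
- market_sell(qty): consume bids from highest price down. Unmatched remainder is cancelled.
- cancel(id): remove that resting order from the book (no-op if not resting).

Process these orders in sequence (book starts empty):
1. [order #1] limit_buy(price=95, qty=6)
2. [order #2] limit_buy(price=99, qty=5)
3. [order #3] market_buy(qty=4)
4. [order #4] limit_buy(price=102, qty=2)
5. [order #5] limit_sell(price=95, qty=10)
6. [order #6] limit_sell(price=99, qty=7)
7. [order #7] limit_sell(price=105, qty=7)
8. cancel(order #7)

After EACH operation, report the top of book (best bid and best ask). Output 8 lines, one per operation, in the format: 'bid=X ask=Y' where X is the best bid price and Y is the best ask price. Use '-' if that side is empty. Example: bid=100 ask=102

Answer: bid=95 ask=-
bid=99 ask=-
bid=99 ask=-
bid=102 ask=-
bid=95 ask=-
bid=95 ask=99
bid=95 ask=99
bid=95 ask=99

Derivation:
After op 1 [order #1] limit_buy(price=95, qty=6): fills=none; bids=[#1:6@95] asks=[-]
After op 2 [order #2] limit_buy(price=99, qty=5): fills=none; bids=[#2:5@99 #1:6@95] asks=[-]
After op 3 [order #3] market_buy(qty=4): fills=none; bids=[#2:5@99 #1:6@95] asks=[-]
After op 4 [order #4] limit_buy(price=102, qty=2): fills=none; bids=[#4:2@102 #2:5@99 #1:6@95] asks=[-]
After op 5 [order #5] limit_sell(price=95, qty=10): fills=#4x#5:2@102 #2x#5:5@99 #1x#5:3@95; bids=[#1:3@95] asks=[-]
After op 6 [order #6] limit_sell(price=99, qty=7): fills=none; bids=[#1:3@95] asks=[#6:7@99]
After op 7 [order #7] limit_sell(price=105, qty=7): fills=none; bids=[#1:3@95] asks=[#6:7@99 #7:7@105]
After op 8 cancel(order #7): fills=none; bids=[#1:3@95] asks=[#6:7@99]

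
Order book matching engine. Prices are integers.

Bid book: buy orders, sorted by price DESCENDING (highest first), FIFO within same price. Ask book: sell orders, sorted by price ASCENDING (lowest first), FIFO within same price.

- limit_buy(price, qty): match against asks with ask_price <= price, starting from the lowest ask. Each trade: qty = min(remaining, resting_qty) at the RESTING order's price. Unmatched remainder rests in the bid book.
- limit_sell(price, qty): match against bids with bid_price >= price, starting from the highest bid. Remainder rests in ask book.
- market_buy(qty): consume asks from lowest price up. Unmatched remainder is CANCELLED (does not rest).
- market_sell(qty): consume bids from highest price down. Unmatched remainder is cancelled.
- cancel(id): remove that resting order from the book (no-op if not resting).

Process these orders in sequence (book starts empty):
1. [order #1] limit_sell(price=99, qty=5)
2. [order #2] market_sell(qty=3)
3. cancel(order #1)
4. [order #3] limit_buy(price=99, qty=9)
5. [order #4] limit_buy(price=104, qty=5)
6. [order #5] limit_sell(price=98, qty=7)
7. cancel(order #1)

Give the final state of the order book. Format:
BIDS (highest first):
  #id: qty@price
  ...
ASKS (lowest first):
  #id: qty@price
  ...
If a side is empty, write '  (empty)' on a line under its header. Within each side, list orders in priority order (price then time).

Answer: BIDS (highest first):
  #3: 7@99
ASKS (lowest first):
  (empty)

Derivation:
After op 1 [order #1] limit_sell(price=99, qty=5): fills=none; bids=[-] asks=[#1:5@99]
After op 2 [order #2] market_sell(qty=3): fills=none; bids=[-] asks=[#1:5@99]
After op 3 cancel(order #1): fills=none; bids=[-] asks=[-]
After op 4 [order #3] limit_buy(price=99, qty=9): fills=none; bids=[#3:9@99] asks=[-]
After op 5 [order #4] limit_buy(price=104, qty=5): fills=none; bids=[#4:5@104 #3:9@99] asks=[-]
After op 6 [order #5] limit_sell(price=98, qty=7): fills=#4x#5:5@104 #3x#5:2@99; bids=[#3:7@99] asks=[-]
After op 7 cancel(order #1): fills=none; bids=[#3:7@99] asks=[-]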